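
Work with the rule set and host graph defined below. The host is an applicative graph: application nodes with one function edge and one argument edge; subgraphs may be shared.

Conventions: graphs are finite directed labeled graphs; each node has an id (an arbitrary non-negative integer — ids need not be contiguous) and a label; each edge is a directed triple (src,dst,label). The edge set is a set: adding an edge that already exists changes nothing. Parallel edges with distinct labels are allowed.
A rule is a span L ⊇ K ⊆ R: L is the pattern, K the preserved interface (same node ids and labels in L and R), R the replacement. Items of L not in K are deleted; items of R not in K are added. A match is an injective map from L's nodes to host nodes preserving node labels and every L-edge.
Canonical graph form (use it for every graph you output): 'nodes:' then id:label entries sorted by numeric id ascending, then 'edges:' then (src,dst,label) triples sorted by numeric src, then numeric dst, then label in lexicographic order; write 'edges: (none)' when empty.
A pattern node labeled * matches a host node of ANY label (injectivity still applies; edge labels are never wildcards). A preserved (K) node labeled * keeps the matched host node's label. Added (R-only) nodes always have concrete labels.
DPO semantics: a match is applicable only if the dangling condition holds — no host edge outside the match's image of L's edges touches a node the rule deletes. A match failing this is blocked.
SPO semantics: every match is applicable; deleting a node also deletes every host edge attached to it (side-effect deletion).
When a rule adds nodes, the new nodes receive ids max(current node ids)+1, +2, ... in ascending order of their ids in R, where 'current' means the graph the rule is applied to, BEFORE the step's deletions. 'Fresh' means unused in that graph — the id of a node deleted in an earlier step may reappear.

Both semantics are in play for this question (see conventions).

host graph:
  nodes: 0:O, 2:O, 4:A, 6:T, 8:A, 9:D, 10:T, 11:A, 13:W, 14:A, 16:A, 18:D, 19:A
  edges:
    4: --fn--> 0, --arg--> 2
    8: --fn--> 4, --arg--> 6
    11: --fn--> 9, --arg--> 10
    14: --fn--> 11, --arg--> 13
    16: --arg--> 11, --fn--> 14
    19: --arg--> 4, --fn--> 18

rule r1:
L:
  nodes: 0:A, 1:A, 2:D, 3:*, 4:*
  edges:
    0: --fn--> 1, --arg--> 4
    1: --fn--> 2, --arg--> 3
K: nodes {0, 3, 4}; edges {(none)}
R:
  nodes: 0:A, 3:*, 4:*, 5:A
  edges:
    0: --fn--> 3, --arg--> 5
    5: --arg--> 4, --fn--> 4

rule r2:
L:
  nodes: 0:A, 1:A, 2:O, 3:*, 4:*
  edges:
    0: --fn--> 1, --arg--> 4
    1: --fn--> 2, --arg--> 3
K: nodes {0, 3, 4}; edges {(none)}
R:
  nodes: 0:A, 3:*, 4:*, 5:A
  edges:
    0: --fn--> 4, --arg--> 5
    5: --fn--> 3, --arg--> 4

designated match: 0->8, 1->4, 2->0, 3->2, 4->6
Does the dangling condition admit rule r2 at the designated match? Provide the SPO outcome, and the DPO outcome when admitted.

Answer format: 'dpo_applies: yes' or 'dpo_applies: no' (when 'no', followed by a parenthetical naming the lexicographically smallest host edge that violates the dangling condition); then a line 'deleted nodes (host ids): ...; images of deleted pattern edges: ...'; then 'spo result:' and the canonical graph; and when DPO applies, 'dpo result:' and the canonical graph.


dpo_applies: no
(the rule deletes node 4, which keeps host edge (19,4,arg) outside the match image — the dangling condition fails, DPO blocks; SPO proceeds and side-deletes such edges)
deleted nodes (host ids): 0, 4; images of deleted pattern edges: (4,0,fn); (4,2,arg); (8,4,fn); (8,6,arg)
spo result:
nodes: 2:O, 6:T, 8:A, 9:D, 10:T, 11:A, 13:W, 14:A, 16:A, 18:D, 19:A, 20:A
edges: (8,6,fn); (8,20,arg); (11,9,fn); (11,10,arg); (14,11,fn); (14,13,arg); (16,11,arg); (16,14,fn); (19,18,fn); (20,2,fn); (20,6,arg)


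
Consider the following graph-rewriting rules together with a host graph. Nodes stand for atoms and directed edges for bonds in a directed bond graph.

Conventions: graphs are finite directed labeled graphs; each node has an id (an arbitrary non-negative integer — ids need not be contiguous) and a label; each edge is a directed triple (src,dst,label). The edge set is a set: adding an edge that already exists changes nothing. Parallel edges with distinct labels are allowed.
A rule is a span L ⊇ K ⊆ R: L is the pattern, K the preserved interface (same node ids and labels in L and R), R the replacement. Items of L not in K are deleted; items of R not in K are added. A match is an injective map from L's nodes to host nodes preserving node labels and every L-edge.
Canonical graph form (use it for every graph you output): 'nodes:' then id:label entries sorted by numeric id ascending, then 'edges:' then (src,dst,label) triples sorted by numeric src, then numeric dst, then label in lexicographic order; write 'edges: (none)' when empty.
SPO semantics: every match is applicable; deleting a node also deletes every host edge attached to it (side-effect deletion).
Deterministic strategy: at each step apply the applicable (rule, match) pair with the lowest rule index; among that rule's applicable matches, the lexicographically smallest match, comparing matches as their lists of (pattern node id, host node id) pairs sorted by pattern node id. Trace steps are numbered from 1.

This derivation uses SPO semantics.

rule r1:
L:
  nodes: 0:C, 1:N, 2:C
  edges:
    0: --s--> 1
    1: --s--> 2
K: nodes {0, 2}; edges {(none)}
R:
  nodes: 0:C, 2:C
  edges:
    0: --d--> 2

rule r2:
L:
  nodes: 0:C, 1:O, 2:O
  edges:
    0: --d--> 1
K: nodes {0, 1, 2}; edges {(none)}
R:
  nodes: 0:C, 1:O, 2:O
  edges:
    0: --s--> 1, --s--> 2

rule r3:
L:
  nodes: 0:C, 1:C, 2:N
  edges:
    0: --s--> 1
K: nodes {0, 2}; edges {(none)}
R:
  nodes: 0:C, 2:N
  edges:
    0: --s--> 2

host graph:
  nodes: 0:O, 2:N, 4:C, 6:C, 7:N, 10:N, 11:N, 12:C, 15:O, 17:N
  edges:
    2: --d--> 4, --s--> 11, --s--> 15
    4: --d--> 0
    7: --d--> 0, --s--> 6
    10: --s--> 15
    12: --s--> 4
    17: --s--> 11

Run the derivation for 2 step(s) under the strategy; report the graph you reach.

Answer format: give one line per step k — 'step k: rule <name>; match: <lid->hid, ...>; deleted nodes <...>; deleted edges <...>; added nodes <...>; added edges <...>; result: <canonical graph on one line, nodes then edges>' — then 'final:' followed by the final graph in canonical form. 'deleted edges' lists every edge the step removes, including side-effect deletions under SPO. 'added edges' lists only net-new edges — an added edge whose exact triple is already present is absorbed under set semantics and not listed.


step 1: rule r2; match: 0->4, 1->0, 2->15; deleted nodes (none); deleted edges (4,0,d); added nodes (none); added edges (4,0,s); (4,15,s); result: nodes: 0:O, 2:N, 4:C, 6:C, 7:N, 10:N, 11:N, 12:C, 15:O, 17:N edges: (2,4,d); (2,11,s); (2,15,s); (4,0,s); (4,15,s); (7,0,d); (7,6,s); (10,15,s); (12,4,s); (17,11,s)
step 2: rule r3; match: 0->12, 1->4, 2->2; deleted nodes 4; deleted edges (2,4,d); (4,0,s); (4,15,s); (12,4,s); added nodes (none); added edges (12,2,s); result: nodes: 0:O, 2:N, 6:C, 7:N, 10:N, 11:N, 12:C, 15:O, 17:N edges: (2,11,s); (2,15,s); (7,0,d); (7,6,s); (10,15,s); (12,2,s); (17,11,s)
final:
nodes: 0:O, 2:N, 6:C, 7:N, 10:N, 11:N, 12:C, 15:O, 17:N
edges: (2,11,s); (2,15,s); (7,0,d); (7,6,s); (10,15,s); (12,2,s); (17,11,s)


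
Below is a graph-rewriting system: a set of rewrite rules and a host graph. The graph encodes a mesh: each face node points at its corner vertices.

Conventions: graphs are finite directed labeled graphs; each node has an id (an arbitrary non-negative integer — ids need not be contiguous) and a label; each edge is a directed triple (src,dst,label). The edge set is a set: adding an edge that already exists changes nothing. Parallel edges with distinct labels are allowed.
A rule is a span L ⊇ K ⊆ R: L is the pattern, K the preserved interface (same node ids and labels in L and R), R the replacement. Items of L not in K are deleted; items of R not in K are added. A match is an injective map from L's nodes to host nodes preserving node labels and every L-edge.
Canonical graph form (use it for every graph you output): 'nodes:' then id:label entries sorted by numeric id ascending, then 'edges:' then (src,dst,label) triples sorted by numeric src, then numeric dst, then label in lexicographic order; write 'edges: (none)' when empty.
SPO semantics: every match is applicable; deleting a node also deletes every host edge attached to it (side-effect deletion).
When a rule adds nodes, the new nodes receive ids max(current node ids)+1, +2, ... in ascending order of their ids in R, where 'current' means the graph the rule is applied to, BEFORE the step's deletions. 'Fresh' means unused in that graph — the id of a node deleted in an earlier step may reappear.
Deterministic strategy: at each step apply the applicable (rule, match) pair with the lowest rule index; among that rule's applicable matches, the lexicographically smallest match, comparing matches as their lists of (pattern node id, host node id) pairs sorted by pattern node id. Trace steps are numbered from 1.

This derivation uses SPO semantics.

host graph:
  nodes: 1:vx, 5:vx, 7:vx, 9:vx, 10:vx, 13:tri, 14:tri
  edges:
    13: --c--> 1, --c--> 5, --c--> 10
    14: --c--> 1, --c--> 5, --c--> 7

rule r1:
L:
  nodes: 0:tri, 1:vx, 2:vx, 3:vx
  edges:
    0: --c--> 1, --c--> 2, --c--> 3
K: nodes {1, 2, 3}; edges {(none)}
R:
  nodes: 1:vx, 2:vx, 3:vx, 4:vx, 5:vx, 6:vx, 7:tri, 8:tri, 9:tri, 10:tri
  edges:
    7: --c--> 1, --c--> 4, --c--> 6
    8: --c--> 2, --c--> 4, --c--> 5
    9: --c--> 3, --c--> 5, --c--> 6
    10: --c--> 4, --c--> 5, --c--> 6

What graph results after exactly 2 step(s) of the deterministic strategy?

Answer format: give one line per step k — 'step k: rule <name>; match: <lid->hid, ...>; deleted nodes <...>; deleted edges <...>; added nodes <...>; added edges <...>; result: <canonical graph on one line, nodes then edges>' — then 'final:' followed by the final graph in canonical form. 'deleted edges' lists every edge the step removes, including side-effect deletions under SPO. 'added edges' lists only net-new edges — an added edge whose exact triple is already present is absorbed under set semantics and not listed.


step 1: rule r1; match: 0->13, 1->1, 2->5, 3->10; deleted nodes 13; deleted edges (13,1,c); (13,5,c); (13,10,c); added nodes 15, 16, 17, 18, 19, 20, 21; added edges (18,1,c); (18,15,c); (18,17,c); (19,5,c); (19,15,c); (19,16,c); (20,10,c); (20,16,c); (20,17,c); (21,15,c); (21,16,c); (21,17,c); result: nodes: 1:vx, 5:vx, 7:vx, 9:vx, 10:vx, 14:tri, 15:vx, 16:vx, 17:vx, 18:tri, 19:tri, 20:tri, 21:tri edges: (14,1,c); (14,5,c); (14,7,c); (18,1,c); (18,15,c); (18,17,c); (19,5,c); (19,15,c); (19,16,c); (20,10,c); (20,16,c); (20,17,c); (21,15,c); (21,16,c); (21,17,c)
step 2: rule r1; match: 0->14, 1->1, 2->5, 3->7; deleted nodes 14; deleted edges (14,1,c); (14,5,c); (14,7,c); added nodes 22, 23, 24, 25, 26, 27, 28; added edges (25,1,c); (25,22,c); (25,24,c); (26,5,c); (26,22,c); (26,23,c); (27,7,c); (27,23,c); (27,24,c); (28,22,c); (28,23,c); (28,24,c); result: nodes: 1:vx, 5:vx, 7:vx, 9:vx, 10:vx, 15:vx, 16:vx, 17:vx, 18:tri, 19:tri, 20:tri, 21:tri, 22:vx, 23:vx, 24:vx, 25:tri, 26:tri, 27:tri, 28:tri edges: (18,1,c); (18,15,c); (18,17,c); (19,5,c); (19,15,c); (19,16,c); (20,10,c); (20,16,c); (20,17,c); (21,15,c); (21,16,c); (21,17,c); (25,1,c); (25,22,c); (25,24,c); (26,5,c); (26,22,c); (26,23,c); (27,7,c); (27,23,c); (27,24,c); (28,22,c); (28,23,c); (28,24,c)
final:
nodes: 1:vx, 5:vx, 7:vx, 9:vx, 10:vx, 15:vx, 16:vx, 17:vx, 18:tri, 19:tri, 20:tri, 21:tri, 22:vx, 23:vx, 24:vx, 25:tri, 26:tri, 27:tri, 28:tri
edges: (18,1,c); (18,15,c); (18,17,c); (19,5,c); (19,15,c); (19,16,c); (20,10,c); (20,16,c); (20,17,c); (21,15,c); (21,16,c); (21,17,c); (25,1,c); (25,22,c); (25,24,c); (26,5,c); (26,22,c); (26,23,c); (27,7,c); (27,23,c); (27,24,c); (28,22,c); (28,23,c); (28,24,c)


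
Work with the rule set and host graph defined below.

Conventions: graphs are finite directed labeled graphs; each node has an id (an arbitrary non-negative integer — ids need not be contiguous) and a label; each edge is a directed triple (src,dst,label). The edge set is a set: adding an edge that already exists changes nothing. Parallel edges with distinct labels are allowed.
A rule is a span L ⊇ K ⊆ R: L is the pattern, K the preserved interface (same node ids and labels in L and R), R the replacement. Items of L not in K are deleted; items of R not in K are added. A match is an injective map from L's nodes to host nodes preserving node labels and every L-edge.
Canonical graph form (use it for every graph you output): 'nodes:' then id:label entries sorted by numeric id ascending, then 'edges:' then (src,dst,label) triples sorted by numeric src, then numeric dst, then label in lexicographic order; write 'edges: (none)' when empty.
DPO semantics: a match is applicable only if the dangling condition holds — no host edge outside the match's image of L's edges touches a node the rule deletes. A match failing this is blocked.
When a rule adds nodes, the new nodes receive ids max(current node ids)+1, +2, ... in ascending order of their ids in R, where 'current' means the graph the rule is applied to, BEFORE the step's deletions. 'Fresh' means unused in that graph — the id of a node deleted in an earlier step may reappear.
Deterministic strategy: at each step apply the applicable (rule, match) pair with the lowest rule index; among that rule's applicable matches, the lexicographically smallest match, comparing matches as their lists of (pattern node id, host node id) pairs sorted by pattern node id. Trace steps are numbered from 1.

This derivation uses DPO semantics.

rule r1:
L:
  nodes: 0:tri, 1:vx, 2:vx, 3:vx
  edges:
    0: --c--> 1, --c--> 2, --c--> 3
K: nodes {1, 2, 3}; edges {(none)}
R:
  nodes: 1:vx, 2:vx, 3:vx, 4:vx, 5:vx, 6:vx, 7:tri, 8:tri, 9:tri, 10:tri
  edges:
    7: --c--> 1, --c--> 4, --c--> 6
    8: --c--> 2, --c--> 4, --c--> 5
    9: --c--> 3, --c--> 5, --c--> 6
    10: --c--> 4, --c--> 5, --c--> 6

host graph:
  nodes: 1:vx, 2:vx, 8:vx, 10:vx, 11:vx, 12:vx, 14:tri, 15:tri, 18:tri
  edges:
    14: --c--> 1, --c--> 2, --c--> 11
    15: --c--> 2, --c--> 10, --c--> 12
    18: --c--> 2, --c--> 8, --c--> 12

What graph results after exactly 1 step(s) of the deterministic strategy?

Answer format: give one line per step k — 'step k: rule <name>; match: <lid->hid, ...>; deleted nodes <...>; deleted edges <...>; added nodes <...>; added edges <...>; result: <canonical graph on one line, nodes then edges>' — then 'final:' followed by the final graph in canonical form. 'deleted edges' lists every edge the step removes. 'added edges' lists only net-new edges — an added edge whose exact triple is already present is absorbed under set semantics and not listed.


step 1: rule r1; match: 0->14, 1->1, 2->2, 3->11; deleted nodes 14; deleted edges (14,1,c); (14,2,c); (14,11,c); added nodes 19, 20, 21, 22, 23, 24, 25; added edges (22,1,c); (22,19,c); (22,21,c); (23,2,c); (23,19,c); (23,20,c); (24,11,c); (24,20,c); (24,21,c); (25,19,c); (25,20,c); (25,21,c); result: nodes: 1:vx, 2:vx, 8:vx, 10:vx, 11:vx, 12:vx, 15:tri, 18:tri, 19:vx, 20:vx, 21:vx, 22:tri, 23:tri, 24:tri, 25:tri edges: (15,2,c); (15,10,c); (15,12,c); (18,2,c); (18,8,c); (18,12,c); (22,1,c); (22,19,c); (22,21,c); (23,2,c); (23,19,c); (23,20,c); (24,11,c); (24,20,c); (24,21,c); (25,19,c); (25,20,c); (25,21,c)
final:
nodes: 1:vx, 2:vx, 8:vx, 10:vx, 11:vx, 12:vx, 15:tri, 18:tri, 19:vx, 20:vx, 21:vx, 22:tri, 23:tri, 24:tri, 25:tri
edges: (15,2,c); (15,10,c); (15,12,c); (18,2,c); (18,8,c); (18,12,c); (22,1,c); (22,19,c); (22,21,c); (23,2,c); (23,19,c); (23,20,c); (24,11,c); (24,20,c); (24,21,c); (25,19,c); (25,20,c); (25,21,c)


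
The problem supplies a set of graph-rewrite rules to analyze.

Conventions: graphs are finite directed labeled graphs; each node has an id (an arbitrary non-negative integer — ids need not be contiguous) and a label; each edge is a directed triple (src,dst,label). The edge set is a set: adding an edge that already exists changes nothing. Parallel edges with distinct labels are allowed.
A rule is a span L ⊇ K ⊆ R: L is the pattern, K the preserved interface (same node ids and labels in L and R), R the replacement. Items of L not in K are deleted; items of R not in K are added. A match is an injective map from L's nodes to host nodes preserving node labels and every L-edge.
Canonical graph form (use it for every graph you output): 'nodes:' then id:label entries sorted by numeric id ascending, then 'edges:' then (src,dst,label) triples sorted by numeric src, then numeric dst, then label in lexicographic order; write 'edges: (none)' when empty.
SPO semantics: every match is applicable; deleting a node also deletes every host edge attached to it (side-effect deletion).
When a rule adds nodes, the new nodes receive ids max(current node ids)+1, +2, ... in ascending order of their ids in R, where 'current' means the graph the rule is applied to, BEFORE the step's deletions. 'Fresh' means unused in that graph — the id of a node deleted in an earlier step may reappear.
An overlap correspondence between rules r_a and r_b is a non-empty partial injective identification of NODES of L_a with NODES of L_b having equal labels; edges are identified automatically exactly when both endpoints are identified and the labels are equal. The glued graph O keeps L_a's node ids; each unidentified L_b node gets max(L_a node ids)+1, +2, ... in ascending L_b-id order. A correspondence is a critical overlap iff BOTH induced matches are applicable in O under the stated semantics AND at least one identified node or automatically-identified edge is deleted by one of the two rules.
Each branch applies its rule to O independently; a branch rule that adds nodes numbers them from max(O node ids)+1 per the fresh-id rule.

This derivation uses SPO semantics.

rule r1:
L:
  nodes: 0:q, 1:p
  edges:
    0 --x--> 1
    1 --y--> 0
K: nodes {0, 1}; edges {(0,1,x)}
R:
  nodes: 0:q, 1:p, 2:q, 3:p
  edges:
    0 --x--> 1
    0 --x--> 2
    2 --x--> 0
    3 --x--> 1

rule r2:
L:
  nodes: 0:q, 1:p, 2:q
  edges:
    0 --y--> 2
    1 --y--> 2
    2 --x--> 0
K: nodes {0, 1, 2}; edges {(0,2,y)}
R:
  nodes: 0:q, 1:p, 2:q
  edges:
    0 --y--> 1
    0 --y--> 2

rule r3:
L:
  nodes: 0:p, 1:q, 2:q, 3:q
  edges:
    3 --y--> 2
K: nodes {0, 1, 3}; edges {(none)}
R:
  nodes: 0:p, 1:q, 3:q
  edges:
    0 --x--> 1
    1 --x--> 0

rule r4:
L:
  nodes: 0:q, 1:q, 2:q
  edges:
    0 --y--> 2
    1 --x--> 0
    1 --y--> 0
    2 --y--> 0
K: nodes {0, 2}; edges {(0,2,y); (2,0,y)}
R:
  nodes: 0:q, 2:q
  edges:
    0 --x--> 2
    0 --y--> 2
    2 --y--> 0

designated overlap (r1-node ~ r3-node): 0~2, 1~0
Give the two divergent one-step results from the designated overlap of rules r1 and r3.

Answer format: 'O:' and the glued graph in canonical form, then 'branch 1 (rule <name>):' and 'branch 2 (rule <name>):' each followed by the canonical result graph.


O:
nodes: 0:q, 1:p, 2:q, 3:q
edges: (0,1,x); (1,0,y); (3,0,y)
branch 1 (rule r1):
nodes: 0:q, 1:p, 2:q, 3:q, 4:q, 5:p
edges: (0,1,x); (0,4,x); (3,0,y); (4,0,x); (5,1,x)
branch 2 (rule r3):
nodes: 1:p, 2:q, 3:q
edges: (1,2,x); (2,1,x)


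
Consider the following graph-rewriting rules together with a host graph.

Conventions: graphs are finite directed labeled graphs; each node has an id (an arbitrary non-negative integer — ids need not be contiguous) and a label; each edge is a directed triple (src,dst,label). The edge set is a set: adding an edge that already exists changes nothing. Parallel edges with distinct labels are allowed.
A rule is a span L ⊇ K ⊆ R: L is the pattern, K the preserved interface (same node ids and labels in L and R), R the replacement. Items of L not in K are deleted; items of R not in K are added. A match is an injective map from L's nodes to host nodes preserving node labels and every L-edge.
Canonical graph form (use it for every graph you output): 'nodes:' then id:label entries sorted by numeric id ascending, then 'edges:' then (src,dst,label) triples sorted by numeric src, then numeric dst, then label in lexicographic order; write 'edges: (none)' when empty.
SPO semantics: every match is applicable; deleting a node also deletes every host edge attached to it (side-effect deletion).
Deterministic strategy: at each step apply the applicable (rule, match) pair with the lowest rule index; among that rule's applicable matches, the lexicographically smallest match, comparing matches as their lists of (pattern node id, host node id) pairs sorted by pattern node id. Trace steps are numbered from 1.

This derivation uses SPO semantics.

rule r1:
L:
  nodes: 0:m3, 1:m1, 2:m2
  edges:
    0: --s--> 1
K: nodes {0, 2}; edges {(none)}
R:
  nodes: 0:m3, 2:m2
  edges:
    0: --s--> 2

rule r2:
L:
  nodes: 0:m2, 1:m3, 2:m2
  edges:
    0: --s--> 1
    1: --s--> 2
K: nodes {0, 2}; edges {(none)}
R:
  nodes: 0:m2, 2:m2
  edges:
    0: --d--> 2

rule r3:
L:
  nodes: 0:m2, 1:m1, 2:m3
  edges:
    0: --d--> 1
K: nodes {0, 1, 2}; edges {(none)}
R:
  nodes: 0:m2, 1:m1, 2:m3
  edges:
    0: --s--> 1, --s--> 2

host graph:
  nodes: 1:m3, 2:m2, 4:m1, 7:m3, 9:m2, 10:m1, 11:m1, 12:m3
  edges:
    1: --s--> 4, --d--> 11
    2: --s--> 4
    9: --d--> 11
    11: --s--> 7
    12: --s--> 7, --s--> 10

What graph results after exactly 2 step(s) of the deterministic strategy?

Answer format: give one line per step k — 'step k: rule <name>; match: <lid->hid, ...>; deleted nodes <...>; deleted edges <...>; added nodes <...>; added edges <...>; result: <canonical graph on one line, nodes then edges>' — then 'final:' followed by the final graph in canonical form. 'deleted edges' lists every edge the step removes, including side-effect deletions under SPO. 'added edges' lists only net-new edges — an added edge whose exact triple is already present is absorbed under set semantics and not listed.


step 1: rule r1; match: 0->1, 1->4, 2->2; deleted nodes 4; deleted edges (1,4,s); (2,4,s); added nodes (none); added edges (1,2,s); result: nodes: 1:m3, 2:m2, 7:m3, 9:m2, 10:m1, 11:m1, 12:m3 edges: (1,2,s); (1,11,d); (9,11,d); (11,7,s); (12,7,s); (12,10,s)
step 2: rule r1; match: 0->12, 1->10, 2->2; deleted nodes 10; deleted edges (12,10,s); added nodes (none); added edges (12,2,s); result: nodes: 1:m3, 2:m2, 7:m3, 9:m2, 11:m1, 12:m3 edges: (1,2,s); (1,11,d); (9,11,d); (11,7,s); (12,2,s); (12,7,s)
final:
nodes: 1:m3, 2:m2, 7:m3, 9:m2, 11:m1, 12:m3
edges: (1,2,s); (1,11,d); (9,11,d); (11,7,s); (12,2,s); (12,7,s)


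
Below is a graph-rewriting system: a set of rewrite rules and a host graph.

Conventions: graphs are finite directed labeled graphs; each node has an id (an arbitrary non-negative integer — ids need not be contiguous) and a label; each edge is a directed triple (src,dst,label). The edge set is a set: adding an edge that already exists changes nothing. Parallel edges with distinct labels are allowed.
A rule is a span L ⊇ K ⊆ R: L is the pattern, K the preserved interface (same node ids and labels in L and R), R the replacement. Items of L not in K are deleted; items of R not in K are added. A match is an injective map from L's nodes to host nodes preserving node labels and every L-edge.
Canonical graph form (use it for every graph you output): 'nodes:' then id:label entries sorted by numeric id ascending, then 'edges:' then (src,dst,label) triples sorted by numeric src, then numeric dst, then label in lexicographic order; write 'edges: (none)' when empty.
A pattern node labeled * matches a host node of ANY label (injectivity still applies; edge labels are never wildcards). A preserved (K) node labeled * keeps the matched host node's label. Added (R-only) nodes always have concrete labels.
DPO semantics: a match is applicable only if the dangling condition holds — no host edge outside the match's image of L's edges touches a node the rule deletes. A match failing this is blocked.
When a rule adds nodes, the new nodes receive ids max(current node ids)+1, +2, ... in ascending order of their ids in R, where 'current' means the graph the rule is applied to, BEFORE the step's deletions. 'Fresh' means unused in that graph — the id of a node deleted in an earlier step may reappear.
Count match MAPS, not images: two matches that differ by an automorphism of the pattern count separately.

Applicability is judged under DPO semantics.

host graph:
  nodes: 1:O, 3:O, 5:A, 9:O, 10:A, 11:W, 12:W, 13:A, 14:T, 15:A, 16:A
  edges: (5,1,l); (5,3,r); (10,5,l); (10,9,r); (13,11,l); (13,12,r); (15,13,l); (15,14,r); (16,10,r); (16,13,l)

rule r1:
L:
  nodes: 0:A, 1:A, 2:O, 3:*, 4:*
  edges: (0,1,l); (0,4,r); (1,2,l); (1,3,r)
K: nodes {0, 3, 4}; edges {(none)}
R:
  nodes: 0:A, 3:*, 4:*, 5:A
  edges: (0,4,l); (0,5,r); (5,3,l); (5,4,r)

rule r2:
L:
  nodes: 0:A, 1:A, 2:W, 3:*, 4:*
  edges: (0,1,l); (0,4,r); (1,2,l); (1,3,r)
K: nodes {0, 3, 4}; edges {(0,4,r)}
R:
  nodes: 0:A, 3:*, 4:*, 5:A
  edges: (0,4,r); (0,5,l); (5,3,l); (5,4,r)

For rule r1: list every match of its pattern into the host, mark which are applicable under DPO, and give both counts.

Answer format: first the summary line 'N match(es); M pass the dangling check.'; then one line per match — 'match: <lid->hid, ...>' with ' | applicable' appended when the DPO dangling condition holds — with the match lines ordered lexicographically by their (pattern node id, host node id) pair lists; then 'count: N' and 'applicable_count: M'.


1 match(es); 1 pass the dangling check.
match: 0->10, 1->5, 2->1, 3->3, 4->9 | applicable
count: 1
applicable_count: 1


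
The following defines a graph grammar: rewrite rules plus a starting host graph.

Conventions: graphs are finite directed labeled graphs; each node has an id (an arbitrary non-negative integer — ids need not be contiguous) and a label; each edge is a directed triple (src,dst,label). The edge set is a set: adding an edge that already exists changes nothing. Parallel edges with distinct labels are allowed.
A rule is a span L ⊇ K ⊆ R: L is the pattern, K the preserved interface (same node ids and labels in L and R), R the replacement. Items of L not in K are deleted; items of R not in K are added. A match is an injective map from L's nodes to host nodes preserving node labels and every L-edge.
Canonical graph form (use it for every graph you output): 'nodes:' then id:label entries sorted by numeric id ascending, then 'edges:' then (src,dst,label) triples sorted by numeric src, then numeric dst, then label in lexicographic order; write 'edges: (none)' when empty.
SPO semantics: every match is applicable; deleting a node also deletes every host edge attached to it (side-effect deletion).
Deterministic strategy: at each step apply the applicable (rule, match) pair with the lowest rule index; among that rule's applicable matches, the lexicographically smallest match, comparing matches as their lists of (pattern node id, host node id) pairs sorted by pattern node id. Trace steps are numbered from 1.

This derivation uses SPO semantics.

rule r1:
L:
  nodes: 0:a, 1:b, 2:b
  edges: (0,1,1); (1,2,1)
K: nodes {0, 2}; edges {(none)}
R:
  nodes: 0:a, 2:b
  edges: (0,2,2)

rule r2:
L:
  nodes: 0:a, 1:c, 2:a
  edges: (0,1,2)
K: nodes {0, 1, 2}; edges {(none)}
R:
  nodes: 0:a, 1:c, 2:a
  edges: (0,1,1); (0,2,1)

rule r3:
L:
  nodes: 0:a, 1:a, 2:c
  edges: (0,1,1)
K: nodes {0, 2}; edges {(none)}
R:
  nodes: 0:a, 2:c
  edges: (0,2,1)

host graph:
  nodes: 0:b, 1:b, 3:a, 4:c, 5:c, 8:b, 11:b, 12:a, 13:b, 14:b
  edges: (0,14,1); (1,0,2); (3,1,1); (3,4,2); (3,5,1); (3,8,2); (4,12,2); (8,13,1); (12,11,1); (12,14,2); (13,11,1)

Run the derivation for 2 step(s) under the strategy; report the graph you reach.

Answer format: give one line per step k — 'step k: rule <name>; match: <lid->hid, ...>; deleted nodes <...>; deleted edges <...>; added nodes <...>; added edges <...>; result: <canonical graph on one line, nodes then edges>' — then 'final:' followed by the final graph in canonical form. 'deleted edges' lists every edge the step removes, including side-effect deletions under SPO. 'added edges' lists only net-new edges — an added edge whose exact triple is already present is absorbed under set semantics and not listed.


step 1: rule r2; match: 0->3, 1->4, 2->12; deleted nodes (none); deleted edges (3,4,2); added nodes (none); added edges (3,4,1); (3,12,1); result: nodes: 0:b, 1:b, 3:a, 4:c, 5:c, 8:b, 11:b, 12:a, 13:b, 14:b edges: (0,14,1); (1,0,2); (3,1,1); (3,4,1); (3,5,1); (3,8,2); (3,12,1); (4,12,2); (8,13,1); (12,11,1); (12,14,2); (13,11,1)
step 2: rule r3; match: 0->3, 1->12, 2->4; deleted nodes 12; deleted edges (3,12,1); (4,12,2); (12,11,1); (12,14,2); added nodes (none); added edges (none); result: nodes: 0:b, 1:b, 3:a, 4:c, 5:c, 8:b, 11:b, 13:b, 14:b edges: (0,14,1); (1,0,2); (3,1,1); (3,4,1); (3,5,1); (3,8,2); (8,13,1); (13,11,1)
final:
nodes: 0:b, 1:b, 3:a, 4:c, 5:c, 8:b, 11:b, 13:b, 14:b
edges: (0,14,1); (1,0,2); (3,1,1); (3,4,1); (3,5,1); (3,8,2); (8,13,1); (13,11,1)


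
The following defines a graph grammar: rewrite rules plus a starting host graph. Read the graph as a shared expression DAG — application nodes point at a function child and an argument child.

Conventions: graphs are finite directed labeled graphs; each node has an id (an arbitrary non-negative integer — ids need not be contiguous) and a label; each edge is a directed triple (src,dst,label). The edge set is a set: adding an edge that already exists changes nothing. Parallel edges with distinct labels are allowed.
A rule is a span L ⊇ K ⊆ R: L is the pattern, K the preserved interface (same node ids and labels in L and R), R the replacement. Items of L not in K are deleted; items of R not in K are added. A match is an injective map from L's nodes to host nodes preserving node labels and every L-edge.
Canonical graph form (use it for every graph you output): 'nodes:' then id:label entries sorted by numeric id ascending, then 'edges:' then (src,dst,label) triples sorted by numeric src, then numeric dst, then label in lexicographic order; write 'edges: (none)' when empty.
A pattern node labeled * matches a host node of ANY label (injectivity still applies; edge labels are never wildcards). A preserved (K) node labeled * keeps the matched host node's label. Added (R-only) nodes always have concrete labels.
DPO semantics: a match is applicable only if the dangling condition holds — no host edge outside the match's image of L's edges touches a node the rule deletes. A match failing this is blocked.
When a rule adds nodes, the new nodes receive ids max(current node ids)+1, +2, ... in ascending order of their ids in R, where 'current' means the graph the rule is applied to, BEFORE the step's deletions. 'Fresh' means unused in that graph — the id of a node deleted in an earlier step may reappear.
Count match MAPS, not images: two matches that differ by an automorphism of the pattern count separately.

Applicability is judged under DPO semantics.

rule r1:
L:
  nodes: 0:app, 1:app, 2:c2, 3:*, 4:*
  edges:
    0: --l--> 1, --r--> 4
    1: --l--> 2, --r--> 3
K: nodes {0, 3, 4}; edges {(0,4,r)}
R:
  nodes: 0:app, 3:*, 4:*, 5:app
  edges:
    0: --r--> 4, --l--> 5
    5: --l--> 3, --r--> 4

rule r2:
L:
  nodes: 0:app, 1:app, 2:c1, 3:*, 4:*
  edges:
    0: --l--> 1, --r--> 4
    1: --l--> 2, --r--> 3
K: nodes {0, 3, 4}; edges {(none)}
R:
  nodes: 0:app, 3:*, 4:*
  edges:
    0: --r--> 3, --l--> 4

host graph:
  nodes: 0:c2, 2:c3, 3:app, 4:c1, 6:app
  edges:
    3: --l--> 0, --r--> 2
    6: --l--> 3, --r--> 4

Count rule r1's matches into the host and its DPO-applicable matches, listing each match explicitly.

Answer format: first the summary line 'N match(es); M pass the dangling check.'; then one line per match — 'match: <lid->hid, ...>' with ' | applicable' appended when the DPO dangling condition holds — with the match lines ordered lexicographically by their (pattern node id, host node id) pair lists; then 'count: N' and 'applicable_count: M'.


1 match(es); 1 pass the dangling check.
match: 0->6, 1->3, 2->0, 3->2, 4->4 | applicable
count: 1
applicable_count: 1


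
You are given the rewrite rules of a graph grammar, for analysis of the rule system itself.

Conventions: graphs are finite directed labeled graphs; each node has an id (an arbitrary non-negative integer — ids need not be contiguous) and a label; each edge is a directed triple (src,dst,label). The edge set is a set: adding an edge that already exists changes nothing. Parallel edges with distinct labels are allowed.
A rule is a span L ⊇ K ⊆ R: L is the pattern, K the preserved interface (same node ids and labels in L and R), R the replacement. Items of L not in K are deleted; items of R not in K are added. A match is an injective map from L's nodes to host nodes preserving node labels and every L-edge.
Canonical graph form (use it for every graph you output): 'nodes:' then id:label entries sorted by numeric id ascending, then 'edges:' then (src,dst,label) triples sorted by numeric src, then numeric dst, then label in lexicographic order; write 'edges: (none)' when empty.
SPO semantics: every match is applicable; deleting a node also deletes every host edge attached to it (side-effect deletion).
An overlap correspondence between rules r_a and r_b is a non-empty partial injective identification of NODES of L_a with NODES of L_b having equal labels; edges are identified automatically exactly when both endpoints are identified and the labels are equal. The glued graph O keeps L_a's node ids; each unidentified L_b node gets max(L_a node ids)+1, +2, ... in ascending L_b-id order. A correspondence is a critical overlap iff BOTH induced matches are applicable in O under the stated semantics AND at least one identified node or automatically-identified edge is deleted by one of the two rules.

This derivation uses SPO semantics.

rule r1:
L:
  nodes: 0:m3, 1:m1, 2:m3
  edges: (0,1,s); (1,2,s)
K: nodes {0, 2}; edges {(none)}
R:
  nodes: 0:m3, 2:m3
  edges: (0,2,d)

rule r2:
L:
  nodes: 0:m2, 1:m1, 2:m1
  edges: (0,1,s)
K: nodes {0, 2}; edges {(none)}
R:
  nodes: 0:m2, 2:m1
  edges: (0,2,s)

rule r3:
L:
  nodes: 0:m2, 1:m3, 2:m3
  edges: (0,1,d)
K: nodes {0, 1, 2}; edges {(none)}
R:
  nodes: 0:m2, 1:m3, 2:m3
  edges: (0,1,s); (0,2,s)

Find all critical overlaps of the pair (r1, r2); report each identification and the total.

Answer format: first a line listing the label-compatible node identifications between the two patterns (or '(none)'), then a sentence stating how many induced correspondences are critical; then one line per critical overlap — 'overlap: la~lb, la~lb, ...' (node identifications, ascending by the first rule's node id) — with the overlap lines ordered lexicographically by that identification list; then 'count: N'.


label-compatible node identifications between L(r1) and L(r2): 1~1, 1~2
2 of the induced correspondences are critical overlaps of r1 and r2.
overlap: 1~1
overlap: 1~2
count: 2


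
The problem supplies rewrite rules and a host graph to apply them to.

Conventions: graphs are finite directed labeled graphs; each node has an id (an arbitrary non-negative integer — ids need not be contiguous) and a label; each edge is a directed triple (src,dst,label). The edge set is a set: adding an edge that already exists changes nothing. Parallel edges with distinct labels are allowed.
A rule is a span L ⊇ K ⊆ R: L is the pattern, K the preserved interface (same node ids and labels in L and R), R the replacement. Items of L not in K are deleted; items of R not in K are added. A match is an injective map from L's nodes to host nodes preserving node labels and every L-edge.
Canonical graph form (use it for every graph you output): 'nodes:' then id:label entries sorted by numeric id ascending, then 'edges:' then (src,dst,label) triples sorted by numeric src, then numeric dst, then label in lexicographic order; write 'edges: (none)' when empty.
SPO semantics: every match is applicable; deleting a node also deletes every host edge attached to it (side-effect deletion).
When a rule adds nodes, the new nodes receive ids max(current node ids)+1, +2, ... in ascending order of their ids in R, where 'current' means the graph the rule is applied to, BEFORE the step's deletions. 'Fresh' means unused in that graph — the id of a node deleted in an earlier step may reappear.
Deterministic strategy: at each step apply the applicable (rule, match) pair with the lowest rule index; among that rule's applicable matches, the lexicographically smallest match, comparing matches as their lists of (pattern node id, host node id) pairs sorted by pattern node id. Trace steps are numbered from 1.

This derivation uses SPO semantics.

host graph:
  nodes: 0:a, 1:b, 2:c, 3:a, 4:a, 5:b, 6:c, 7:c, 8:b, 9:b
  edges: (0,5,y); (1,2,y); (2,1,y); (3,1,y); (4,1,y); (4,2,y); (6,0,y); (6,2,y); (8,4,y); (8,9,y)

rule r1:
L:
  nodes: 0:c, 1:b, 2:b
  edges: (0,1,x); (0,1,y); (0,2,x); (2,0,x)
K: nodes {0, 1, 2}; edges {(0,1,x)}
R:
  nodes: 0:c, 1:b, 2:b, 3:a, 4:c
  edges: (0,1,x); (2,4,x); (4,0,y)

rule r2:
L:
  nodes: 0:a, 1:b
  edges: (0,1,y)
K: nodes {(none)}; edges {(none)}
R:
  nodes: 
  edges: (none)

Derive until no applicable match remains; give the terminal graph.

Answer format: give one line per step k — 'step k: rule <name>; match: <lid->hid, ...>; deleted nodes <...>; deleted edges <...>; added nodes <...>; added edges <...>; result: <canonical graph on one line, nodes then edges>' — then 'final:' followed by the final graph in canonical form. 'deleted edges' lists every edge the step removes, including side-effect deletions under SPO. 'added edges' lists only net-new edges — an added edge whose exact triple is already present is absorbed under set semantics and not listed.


step 1: rule r2; match: 0->0, 1->5; deleted nodes 0, 5; deleted edges (0,5,y); (6,0,y); added nodes (none); added edges (none); result: nodes: 1:b, 2:c, 3:a, 4:a, 6:c, 7:c, 8:b, 9:b edges: (1,2,y); (2,1,y); (3,1,y); (4,1,y); (4,2,y); (6,2,y); (8,4,y); (8,9,y)
step 2: rule r2; match: 0->3, 1->1; deleted nodes 1, 3; deleted edges (1,2,y); (2,1,y); (3,1,y); (4,1,y); added nodes (none); added edges (none); result: nodes: 2:c, 4:a, 6:c, 7:c, 8:b, 9:b edges: (4,2,y); (6,2,y); (8,4,y); (8,9,y)
final:
nodes: 2:c, 4:a, 6:c, 7:c, 8:b, 9:b
edges: (4,2,y); (6,2,y); (8,4,y); (8,9,y)


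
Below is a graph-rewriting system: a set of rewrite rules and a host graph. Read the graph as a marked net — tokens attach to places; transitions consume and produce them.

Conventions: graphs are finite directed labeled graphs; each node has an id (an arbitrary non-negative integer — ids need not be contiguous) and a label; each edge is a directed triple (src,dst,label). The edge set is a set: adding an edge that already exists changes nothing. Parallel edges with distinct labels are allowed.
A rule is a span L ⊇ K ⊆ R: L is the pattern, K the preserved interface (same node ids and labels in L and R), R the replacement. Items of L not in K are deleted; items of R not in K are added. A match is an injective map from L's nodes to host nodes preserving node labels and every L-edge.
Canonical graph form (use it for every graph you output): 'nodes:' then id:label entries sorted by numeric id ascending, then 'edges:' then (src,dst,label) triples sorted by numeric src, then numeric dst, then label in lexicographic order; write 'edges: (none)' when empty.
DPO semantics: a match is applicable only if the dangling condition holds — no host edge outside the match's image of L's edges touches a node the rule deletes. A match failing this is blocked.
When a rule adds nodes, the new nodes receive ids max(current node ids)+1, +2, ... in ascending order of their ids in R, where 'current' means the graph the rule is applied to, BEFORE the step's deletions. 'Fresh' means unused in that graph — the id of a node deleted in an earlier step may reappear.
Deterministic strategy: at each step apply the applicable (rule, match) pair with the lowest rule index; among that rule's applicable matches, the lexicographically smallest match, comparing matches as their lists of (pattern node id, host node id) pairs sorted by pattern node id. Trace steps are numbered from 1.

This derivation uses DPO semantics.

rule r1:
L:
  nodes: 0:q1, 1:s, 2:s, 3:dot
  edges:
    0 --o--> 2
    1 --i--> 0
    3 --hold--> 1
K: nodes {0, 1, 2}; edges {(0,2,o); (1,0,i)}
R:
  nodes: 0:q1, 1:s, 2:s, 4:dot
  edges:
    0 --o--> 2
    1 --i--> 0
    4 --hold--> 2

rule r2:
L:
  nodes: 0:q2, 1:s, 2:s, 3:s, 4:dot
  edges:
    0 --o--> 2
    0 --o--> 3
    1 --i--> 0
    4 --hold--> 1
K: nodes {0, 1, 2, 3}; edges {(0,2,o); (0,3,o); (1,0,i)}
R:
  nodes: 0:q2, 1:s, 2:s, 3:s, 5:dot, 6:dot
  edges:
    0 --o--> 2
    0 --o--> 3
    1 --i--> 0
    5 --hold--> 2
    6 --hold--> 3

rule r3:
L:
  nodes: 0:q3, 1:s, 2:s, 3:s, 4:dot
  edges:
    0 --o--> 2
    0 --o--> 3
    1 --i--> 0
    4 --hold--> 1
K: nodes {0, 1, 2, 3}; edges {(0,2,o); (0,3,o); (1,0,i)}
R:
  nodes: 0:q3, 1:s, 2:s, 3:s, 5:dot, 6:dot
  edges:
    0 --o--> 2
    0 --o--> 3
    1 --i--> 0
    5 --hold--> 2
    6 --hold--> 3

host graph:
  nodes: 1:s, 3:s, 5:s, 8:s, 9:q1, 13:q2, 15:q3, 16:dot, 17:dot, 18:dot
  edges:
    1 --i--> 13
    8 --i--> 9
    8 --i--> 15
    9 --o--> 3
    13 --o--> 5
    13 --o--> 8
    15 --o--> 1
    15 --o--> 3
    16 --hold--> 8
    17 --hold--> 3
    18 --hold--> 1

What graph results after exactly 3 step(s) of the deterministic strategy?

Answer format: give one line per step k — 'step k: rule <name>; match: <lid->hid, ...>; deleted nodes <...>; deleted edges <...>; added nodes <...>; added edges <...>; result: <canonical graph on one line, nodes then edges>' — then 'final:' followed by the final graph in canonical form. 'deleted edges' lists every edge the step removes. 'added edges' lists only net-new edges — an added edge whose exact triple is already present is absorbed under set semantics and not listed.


step 1: rule r1; match: 0->9, 1->8, 2->3, 3->16; deleted nodes 16; deleted edges (16,8,hold); added nodes 19; added edges (19,3,hold); result: nodes: 1:s, 3:s, 5:s, 8:s, 9:q1, 13:q2, 15:q3, 17:dot, 18:dot, 19:dot edges: (1,13,i); (8,9,i); (8,15,i); (9,3,o); (13,5,o); (13,8,o); (15,1,o); (15,3,o); (17,3,hold); (18,1,hold); (19,3,hold)
step 2: rule r2; match: 0->13, 1->1, 2->5, 3->8, 4->18; deleted nodes 18; deleted edges (18,1,hold); added nodes 20, 21; added edges (20,5,hold); (21,8,hold); result: nodes: 1:s, 3:s, 5:s, 8:s, 9:q1, 13:q2, 15:q3, 17:dot, 19:dot, 20:dot, 21:dot edges: (1,13,i); (8,9,i); (8,15,i); (9,3,o); (13,5,o); (13,8,o); (15,1,o); (15,3,o); (17,3,hold); (19,3,hold); (20,5,hold); (21,8,hold)
step 3: rule r1; match: 0->9, 1->8, 2->3, 3->21; deleted nodes 21; deleted edges (21,8,hold); added nodes 22; added edges (22,3,hold); result: nodes: 1:s, 3:s, 5:s, 8:s, 9:q1, 13:q2, 15:q3, 17:dot, 19:dot, 20:dot, 22:dot edges: (1,13,i); (8,9,i); (8,15,i); (9,3,o); (13,5,o); (13,8,o); (15,1,o); (15,3,o); (17,3,hold); (19,3,hold); (20,5,hold); (22,3,hold)
final:
nodes: 1:s, 3:s, 5:s, 8:s, 9:q1, 13:q2, 15:q3, 17:dot, 19:dot, 20:dot, 22:dot
edges: (1,13,i); (8,9,i); (8,15,i); (9,3,o); (13,5,o); (13,8,o); (15,1,o); (15,3,o); (17,3,hold); (19,3,hold); (20,5,hold); (22,3,hold)
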